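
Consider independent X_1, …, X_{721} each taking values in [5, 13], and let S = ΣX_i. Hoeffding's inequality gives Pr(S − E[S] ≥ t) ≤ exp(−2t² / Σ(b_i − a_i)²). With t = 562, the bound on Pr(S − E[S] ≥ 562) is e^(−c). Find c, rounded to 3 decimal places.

13.689

Σ(b_i − a_i)² = 721·(8)² = 46144.
c = 2t²/46144 = 2·562²/46144 = 13.6895.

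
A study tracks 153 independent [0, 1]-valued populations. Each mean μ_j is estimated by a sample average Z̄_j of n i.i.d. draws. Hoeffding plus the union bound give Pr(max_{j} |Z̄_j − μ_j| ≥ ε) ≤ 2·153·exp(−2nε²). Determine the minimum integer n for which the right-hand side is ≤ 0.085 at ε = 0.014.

Need 2·153·exp(−2nε²) ≤ 0.085, i.e. exp(−2nε²) ≤ 0.085/306.
So 2nε² ≥ ln(306/0.085) = 8.188689.
Hence n ≥ 8.188689/(2·0.014²) = 20889.513.
The smallest integer n is 20890.

20890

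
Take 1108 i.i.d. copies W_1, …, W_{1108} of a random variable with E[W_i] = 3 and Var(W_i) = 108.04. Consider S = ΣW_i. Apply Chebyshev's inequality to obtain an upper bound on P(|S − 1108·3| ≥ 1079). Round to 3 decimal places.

Var(S) = n·Var(W_i) = 1108·108.04 = 119708.32.
Chebyshev: P(|S − 1108·3| ≥ 1079) ≤ Var(S)/1079² = 119708.32/1164241 = 0.1028.

0.103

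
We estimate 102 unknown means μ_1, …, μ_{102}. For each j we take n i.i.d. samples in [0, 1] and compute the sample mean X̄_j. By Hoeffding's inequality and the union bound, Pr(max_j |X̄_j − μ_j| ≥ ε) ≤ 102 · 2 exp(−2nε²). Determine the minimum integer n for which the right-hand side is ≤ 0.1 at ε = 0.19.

Need 2·102·exp(−2nε²) ≤ 0.1, i.e. exp(−2nε²) ≤ 0.1/204.
So 2nε² ≥ ln(204/0.1) = 7.620705.
Hence n ≥ 7.620705/(2·0.19²) = 105.550.
The smallest integer n is 106.

106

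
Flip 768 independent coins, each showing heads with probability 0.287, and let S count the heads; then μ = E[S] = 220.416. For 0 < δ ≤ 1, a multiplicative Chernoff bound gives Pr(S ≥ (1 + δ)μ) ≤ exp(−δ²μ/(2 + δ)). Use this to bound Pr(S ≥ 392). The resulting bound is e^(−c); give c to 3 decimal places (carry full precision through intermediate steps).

Write 392 = (1 + δ)μ, so δ = 392/220.416 − 1 = 0.7784553…
Then the exponent is δ²μ/(2 + δ) = (392 − μ)² / (μ·(2 + δ)) = 48.073644.

48.074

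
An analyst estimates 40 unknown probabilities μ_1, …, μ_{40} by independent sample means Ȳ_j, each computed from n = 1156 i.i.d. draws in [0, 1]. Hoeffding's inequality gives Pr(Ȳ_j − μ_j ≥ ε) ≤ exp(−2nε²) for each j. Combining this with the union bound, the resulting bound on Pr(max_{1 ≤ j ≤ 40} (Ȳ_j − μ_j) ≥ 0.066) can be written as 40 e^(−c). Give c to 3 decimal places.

10.071

Union bound over the 40 events: Pr(max_{1 ≤ j ≤ 40} (Ȳ_j − μ_j) ≥ 0.066) ≤ 40·exp(−2nε²) = 40 exp(−2·1156·0.066²).
So c = 2·1156·0.066² = 10.0711.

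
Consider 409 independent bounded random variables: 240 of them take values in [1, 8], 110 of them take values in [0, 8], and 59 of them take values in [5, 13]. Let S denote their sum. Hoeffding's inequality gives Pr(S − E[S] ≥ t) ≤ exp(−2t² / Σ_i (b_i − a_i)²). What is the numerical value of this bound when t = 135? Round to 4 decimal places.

Σ(b_i − a_i)² = 240·7² + 110·8² + 59·8² = 22576.
Exponent = 2·135² / 22576 = 1.61455.
Bound = exp(−1.61455) = 0.19898.

0.1990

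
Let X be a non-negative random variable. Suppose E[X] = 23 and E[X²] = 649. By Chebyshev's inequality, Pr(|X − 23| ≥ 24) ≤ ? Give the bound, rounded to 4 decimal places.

0.2083

Var(X) = E[X²] − (E[X])² = 649 − 529 = 120.
Chebyshev's inequality: Pr(|X − μ| ≥ t) ≤ Var(X)/t² = 120/576 = 0.2083.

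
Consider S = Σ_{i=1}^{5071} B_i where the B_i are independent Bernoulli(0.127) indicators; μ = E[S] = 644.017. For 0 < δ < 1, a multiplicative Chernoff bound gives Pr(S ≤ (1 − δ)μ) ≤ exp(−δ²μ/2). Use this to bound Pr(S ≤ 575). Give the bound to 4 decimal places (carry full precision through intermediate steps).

Write 575 = (1 − δ)μ, so δ = 1 − 575/644.017 = 0.1071664…
Then the exponent is δ²μ/2 = (μ − 575)²/(2μ) = 3.698153.
Bound = exp(−3.698153) = 0.02477.

0.0248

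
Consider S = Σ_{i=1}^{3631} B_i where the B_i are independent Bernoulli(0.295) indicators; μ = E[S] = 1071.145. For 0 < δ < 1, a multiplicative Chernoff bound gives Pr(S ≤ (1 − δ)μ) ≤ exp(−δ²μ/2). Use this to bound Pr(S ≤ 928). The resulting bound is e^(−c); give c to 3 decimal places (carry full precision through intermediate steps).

9.565

Write 928 = (1 − δ)μ, so δ = 1 − 928/1071.145 = 0.1336374…
Then the exponent is δ²μ/2 = (μ − 928)²/(2μ) = 9.564761.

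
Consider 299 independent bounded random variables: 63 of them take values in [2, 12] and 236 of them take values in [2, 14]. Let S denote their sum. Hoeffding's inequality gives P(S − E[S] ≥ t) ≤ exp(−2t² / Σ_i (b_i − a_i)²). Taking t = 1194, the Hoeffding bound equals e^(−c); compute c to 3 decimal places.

70.779

Σ(b_i − a_i)² = 63·10² + 236·12² = 40284.
c = 2t² / 40284 = 2·1194² / 40284 = 70.7793.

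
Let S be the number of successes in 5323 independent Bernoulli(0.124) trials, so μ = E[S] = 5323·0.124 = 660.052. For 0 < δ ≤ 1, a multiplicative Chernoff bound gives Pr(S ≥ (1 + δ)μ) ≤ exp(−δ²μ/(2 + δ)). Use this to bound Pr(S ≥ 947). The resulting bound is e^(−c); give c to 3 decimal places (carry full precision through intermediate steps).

51.236

Write 947 = (1 + δ)μ, so δ = 947/660.052 − 1 = 0.4347354…
Then the exponent is δ²μ/(2 + δ) = (947 − μ)² / (μ·(2 + δ)) = 51.236148.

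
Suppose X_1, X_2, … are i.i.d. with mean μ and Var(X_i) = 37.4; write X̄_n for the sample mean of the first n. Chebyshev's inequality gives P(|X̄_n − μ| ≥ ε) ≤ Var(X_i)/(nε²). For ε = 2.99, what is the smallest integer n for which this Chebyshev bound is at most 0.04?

105

Require 37.4/(n·2.99²) ≤ 0.04, i.e. n ≥ 37.4/(0.04·2.99²) = 104.585.
The smallest integer n is 105.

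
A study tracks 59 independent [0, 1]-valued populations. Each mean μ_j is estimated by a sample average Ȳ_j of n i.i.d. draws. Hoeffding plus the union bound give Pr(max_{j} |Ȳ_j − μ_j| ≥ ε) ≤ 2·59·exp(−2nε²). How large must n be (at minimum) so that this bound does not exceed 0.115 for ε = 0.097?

Need 2·59·exp(−2nε²) ≤ 0.115, i.e. exp(−2nε²) ≤ 0.115/118.
So 2nε² ≥ ln(118/0.115) = 6.933508.
Hence n ≥ 6.933508/(2·0.097²) = 368.451.
The smallest integer n is 369.

369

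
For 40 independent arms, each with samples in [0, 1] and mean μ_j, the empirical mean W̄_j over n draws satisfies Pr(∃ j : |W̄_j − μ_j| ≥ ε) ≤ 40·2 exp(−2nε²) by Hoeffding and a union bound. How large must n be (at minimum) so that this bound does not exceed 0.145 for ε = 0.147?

147

Need 2·40·exp(−2nε²) ≤ 0.145, i.e. exp(−2nε²) ≤ 0.145/80.
So 2nε² ≥ ln(80/0.145) = 6.313048.
Hence n ≥ 6.313048/(2·0.147²) = 146.075.
The smallest integer n is 147.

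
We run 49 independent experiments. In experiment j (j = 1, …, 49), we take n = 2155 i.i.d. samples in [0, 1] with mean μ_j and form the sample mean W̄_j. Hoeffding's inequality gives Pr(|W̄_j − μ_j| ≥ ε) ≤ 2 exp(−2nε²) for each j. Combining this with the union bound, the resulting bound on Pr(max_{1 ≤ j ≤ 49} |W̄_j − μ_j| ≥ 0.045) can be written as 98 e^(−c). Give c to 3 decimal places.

8.728

Union bound over the 49 events: Pr(max_{1 ≤ j ≤ 49} |W̄_j − μ_j| ≥ 0.045) ≤ 49·2·exp(−2nε²) = 98 exp(−2·2155·0.045²).
So c = 2·2155·0.045² = 8.7278.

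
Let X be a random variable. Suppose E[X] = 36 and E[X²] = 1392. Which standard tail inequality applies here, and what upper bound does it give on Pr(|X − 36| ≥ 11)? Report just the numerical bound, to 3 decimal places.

0.793

The first two moments determine the variance, so Chebyshev's inequality is the sharpest standard bound available.
Var(X) = E[X²] − (E[X])² = 1392 − 1296 = 96.
Chebyshev's inequality: Pr(|X − μ| ≥ t) ≤ Var(X)/t² = 96/121 = 0.7934.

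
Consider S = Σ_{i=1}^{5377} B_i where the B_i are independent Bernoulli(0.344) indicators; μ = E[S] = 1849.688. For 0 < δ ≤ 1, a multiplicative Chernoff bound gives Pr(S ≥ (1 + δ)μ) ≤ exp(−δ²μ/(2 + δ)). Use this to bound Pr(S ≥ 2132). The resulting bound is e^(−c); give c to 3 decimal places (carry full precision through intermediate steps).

Write 2132 = (1 + δ)μ, so δ = 2132/1849.688 − 1 = 0.1526268…
Then the exponent is δ²μ/(2 + δ) = (2132 − μ)² / (μ·(2 + δ)) = 20.016653.

20.017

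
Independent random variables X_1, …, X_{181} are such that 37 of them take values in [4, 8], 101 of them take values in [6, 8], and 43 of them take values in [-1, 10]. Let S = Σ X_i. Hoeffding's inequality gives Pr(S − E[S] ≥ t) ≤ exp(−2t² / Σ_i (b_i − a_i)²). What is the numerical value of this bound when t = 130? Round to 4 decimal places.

Σ(b_i − a_i)² = 37·4² + 101·2² + 43·11² = 6199.
Exponent = 2·130² / 6199 = 5.45249.
Bound = exp(−5.45249) = 0.00429.

0.0043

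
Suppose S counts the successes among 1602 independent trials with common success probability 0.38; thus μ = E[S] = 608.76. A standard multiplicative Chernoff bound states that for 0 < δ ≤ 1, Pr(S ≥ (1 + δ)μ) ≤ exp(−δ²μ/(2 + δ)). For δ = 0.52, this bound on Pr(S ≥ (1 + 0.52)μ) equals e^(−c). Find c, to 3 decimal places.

c = δ²μ/(2 + δ) = 0.52²·608.76/(2 + 0.52) = 65.3209.

65.321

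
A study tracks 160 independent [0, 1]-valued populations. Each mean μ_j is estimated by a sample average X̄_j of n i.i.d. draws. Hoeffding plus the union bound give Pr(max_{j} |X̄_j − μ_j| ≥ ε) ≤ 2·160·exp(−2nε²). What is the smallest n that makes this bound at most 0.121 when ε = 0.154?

Need 2·160·exp(−2nε²) ≤ 0.121, i.e. exp(−2nε²) ≤ 0.121/320.
So 2nε² ≥ ln(320/0.121) = 7.880286.
Hence n ≥ 7.880286/(2·0.154²) = 166.139.
The smallest integer n is 167.

167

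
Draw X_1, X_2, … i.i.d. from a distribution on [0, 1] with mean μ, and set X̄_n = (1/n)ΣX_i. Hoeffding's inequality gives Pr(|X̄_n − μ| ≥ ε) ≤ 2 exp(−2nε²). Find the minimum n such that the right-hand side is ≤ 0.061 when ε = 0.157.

Require 2·exp(−2nε²) ≤ 0.061, i.e. 2nε² ≥ ln(2/0.061) = 3.490029.
So n ≥ 3.490029 / (2·0.157²) = 70.795.
The smallest integer n is 71.

71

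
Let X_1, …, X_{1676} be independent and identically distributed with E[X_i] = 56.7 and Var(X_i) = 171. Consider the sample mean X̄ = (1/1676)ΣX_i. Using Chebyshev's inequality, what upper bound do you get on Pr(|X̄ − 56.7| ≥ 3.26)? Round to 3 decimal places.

0.010

Var(X̄) = Var(X_i)/n = 171/1676 = 0.10203.
Chebyshev: Pr(|X̄ − 56.7| ≥ 3.26) ≤ Var(X̄)/(3.26)² = 171/(1676·3.26²) = 0.0096.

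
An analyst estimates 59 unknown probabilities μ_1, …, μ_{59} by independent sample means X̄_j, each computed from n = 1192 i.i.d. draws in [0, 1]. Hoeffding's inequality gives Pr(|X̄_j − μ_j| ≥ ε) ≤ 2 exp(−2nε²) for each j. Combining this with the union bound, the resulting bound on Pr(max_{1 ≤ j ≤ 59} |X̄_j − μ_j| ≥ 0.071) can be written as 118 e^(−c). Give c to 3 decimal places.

12.018

Union bound over the 59 events: Pr(max_{1 ≤ j ≤ 59} |X̄_j − μ_j| ≥ 0.071) ≤ 59·2·exp(−2nε²) = 118 exp(−2·1192·0.071²).
So c = 2·1192·0.071² = 12.0177.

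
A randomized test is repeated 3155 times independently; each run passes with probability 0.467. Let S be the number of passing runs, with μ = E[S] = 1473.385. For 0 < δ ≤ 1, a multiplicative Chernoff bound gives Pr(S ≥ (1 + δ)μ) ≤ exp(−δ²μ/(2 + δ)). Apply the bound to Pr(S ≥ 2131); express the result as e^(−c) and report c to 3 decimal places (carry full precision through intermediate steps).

Write 2131 = (1 + δ)μ, so δ = 2131/1473.385 − 1 = 0.4463294…
Then the exponent is δ²μ/(2 + δ) = (2131 − μ)² / (μ·(2 + δ)) = 119.980937.

119.981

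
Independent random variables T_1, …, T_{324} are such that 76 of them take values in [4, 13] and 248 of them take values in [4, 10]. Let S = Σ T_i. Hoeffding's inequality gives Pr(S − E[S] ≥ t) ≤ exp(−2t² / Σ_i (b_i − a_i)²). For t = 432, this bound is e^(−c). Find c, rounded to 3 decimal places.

Σ(b_i − a_i)² = 76·9² + 248·6² = 15084.
c = 2t² / 15084 = 2·432² / 15084 = 24.7446.

24.745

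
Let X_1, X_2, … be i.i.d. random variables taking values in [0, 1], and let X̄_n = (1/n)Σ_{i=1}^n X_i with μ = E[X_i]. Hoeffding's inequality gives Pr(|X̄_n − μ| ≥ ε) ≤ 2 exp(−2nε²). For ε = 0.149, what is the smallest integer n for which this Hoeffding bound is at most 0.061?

Require 2·exp(−2nε²) ≤ 0.061, i.e. 2nε² ≥ ln(2/0.061) = 3.490029.
So n ≥ 3.490029 / (2·0.149²) = 78.601.
The smallest integer n is 79.

79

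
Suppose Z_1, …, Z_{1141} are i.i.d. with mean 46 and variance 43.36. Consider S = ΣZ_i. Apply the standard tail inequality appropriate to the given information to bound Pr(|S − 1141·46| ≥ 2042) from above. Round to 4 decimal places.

With mean and variance of each term known, Chebyshev's inequality bounds the deviation of the sum (or sample mean).
Var(S) = n·Var(Z_i) = 1141·43.36 = 49473.76.
Chebyshev: Pr(|S − 1141·46| ≥ 2042) ≤ Var(S)/2042² = 49473.76/4169764 = 0.0119.

0.0119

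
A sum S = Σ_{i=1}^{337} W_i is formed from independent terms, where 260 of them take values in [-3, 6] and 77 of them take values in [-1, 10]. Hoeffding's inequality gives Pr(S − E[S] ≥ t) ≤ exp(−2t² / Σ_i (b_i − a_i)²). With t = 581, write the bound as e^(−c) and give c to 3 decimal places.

22.225

Σ(b_i − a_i)² = 260·9² + 77·11² = 30377.
c = 2t² / 30377 = 2·581² / 30377 = 22.2248.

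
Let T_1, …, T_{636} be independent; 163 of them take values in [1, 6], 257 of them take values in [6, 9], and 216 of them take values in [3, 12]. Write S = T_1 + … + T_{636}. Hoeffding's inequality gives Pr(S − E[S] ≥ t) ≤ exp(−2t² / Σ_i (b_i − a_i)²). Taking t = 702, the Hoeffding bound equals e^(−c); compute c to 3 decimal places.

41.266

Σ(b_i − a_i)² = 163·5² + 257·3² + 216·9² = 23884.
c = 2t² / 23884 = 2·702² / 23884 = 41.2665.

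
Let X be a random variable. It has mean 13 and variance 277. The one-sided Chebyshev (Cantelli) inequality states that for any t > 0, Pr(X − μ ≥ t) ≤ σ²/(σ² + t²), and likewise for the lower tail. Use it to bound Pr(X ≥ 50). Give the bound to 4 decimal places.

0.1683

Here σ² = 277 and t = 37, so σ² + t² = 1646.
Cantelli's bound: 277/1646 = 0.1683.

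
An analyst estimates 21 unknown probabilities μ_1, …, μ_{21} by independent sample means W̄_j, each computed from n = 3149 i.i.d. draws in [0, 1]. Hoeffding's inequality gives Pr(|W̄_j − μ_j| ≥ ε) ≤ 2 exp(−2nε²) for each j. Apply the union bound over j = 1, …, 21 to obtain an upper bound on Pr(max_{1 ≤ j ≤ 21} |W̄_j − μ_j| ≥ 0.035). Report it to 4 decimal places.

Per-experiment Hoeffding bound: 2·exp(−2·3149·0.035²) = 2·exp(−7.71505) = 0.00089213.
Union bound over 21 events: 21·0.00089213 = 0.01873.

0.0187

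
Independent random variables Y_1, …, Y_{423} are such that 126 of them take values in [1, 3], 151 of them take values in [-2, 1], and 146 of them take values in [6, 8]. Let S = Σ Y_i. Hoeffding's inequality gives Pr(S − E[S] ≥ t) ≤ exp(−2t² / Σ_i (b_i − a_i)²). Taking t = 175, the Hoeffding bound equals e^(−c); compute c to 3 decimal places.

Σ(b_i − a_i)² = 126·2² + 151·3² + 146·2² = 2447.
c = 2t² / 2447 = 2·175² / 2447 = 25.0306.

25.031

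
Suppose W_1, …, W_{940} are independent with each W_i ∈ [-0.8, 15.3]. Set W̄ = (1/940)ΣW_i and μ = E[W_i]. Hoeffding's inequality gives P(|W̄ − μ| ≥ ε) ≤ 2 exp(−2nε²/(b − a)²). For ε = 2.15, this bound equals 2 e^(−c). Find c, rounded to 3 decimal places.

33.526

c = 2nε²/(b − a)² = 2·940·2.15² / 16.1² = 33.5261.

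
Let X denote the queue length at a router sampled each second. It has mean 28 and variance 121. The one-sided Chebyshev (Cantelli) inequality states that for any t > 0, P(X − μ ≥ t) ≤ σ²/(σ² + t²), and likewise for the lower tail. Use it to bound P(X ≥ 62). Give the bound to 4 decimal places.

Here σ² = 121 and t = 34, so σ² + t² = 1277.
Cantelli's bound: 121/1277 = 0.0948.

0.0948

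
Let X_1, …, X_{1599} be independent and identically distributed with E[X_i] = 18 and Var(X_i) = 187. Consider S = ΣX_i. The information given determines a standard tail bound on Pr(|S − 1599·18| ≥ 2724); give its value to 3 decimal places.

With mean and variance of each term known, Chebyshev's inequality bounds the deviation of the sum (or sample mean).
Var(S) = n·Var(X_i) = 1599·187 = 299013.
Chebyshev: Pr(|S − 1599·18| ≥ 2724) ≤ Var(S)/2724² = 299013/7420176 = 0.0403.

0.040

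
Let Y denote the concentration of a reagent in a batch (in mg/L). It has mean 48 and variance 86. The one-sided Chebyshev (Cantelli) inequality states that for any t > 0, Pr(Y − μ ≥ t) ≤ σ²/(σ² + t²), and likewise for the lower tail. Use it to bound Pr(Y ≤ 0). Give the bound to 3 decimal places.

0.036

Here σ² = 86 and t = 48, so σ² + t² = 2390.
Cantelli's bound: 86/2390 = 0.0360.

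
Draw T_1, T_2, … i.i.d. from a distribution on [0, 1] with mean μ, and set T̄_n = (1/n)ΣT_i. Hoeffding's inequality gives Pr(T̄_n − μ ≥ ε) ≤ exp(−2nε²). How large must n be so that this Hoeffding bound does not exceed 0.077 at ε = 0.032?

1252

Require exp(−2nε²) ≤ 0.077, i.e. 2nε² ≥ ln(1/0.077) = 2.563950.
So n ≥ 2.563950 / (2·0.032²) = 1251.929.
The smallest integer n is 1252.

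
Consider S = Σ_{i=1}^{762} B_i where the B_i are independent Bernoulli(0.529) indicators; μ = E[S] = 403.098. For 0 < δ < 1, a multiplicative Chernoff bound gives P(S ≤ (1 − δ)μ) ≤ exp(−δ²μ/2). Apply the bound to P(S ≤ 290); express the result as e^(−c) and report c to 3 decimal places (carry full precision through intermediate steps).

15.866

Write 290 = (1 − δ)μ, so δ = 1 − 290/403.098 = 0.280572…
Then the exponent is δ²μ/2 = (μ − 290)²/(2μ) = 15.866064.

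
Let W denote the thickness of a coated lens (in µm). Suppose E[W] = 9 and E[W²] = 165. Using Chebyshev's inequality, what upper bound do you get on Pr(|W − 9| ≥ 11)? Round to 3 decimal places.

0.694

Var(W) = E[W²] − (E[W])² = 165 − 81 = 84.
Chebyshev's inequality: Pr(|W − μ| ≥ t) ≤ Var(W)/t² = 84/121 = 0.6942.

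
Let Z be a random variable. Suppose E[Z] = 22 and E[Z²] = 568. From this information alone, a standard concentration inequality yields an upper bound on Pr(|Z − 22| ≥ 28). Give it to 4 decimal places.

0.1071

The first two moments determine the variance, so Chebyshev's inequality is the sharpest standard bound available.
Var(Z) = E[Z²] − (E[Z])² = 568 − 484 = 84.
Chebyshev's inequality: Pr(|Z − μ| ≥ t) ≤ Var(Z)/t² = 84/784 = 0.1071.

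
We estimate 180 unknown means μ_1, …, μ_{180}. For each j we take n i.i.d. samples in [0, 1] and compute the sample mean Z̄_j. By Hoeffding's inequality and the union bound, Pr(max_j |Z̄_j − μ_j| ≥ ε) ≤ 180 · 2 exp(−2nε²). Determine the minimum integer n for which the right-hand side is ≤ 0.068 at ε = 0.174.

Need 2·180·exp(−2nε²) ≤ 0.068, i.e. exp(−2nε²) ≤ 0.068/360.
So 2nε² ≥ ln(360/0.068) = 8.574352.
Hence n ≥ 8.574352/(2·0.174²) = 141.603.
The smallest integer n is 142.

142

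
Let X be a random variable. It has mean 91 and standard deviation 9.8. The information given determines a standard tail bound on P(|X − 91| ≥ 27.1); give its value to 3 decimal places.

Mean and variance are known, so Chebyshev's inequality applies.
Chebyshev: P(|X − μ| ≥ t) ≤ Var(X)/t².
Var(X) = σ² = 9.8² = 96.04.
Bound = 96.04 / 734.41 = 0.1308.

0.131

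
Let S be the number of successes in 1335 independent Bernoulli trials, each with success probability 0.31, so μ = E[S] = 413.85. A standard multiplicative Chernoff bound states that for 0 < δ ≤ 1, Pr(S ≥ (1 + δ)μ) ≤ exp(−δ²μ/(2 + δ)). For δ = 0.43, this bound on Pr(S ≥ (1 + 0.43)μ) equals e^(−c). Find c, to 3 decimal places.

c = δ²μ/(2 + δ) = 0.43²·413.85/(2 + 0.43) = 31.4901.

31.490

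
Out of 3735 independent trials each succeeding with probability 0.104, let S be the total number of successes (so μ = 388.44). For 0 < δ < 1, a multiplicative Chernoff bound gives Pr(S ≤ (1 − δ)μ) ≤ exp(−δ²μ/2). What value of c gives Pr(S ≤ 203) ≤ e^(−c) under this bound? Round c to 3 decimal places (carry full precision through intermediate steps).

Write 203 = (1 − δ)μ, so δ = 1 − 203/388.44 = 0.4773968…
Then the exponent is δ²μ/2 = (μ − 203)²/(2μ) = 44.264228.

44.264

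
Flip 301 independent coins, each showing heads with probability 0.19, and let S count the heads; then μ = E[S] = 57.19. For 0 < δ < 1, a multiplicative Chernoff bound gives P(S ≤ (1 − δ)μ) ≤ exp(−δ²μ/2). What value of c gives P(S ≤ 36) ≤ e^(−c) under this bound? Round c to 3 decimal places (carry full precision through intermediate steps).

3.926

Write 36 = (1 − δ)μ, so δ = 1 − 36/57.19 = 0.3705193…
Then the exponent is δ²μ/2 = (μ − 36)²/(2μ) = 3.925652.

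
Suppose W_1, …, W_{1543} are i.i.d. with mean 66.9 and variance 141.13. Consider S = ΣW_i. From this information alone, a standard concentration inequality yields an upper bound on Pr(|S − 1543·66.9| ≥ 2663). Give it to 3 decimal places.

0.031

With mean and variance of each term known, Chebyshev's inequality bounds the deviation of the sum (or sample mean).
Var(S) = n·Var(W_i) = 1543·141.13 = 217763.59.
Chebyshev: Pr(|S − 1543·66.9| ≥ 2663) ≤ Var(S)/2663² = 217763.59/7091569 = 0.0307.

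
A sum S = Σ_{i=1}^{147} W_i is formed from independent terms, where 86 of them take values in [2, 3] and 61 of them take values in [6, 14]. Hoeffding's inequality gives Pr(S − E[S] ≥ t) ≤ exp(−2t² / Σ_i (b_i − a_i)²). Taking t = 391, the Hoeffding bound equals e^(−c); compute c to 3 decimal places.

76.632

Σ(b_i − a_i)² = 86·1² + 61·8² = 3990.
c = 2t² / 3990 = 2·391² / 3990 = 76.6321.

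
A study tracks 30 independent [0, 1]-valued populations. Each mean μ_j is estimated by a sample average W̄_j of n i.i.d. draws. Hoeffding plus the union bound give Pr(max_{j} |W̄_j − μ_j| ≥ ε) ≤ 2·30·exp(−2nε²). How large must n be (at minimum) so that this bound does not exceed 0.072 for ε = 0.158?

135

Need 2·30·exp(−2nε²) ≤ 0.072, i.e. exp(−2nε²) ≤ 0.072/60.
So 2nε² ≥ ln(60/0.072) = 6.725434.
Hence n ≥ 6.725434/(2·0.158²) = 134.703.
The smallest integer n is 135.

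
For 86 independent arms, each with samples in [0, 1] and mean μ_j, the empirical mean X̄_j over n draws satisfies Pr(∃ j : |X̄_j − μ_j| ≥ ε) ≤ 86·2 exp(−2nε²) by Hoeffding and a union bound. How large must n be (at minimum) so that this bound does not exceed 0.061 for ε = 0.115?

301

Need 2·86·exp(−2nε²) ≤ 0.061, i.e. exp(−2nε²) ≤ 0.061/172.
So 2nε² ≥ ln(172/0.061) = 7.944376.
Hence n ≥ 7.944376/(2·0.115²) = 300.354.
The smallest integer n is 301.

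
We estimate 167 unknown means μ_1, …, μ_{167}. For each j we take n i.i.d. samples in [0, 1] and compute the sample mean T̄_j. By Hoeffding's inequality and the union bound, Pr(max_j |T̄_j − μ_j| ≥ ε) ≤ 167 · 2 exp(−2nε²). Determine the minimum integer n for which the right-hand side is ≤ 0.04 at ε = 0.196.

118

Need 2·167·exp(−2nε²) ≤ 0.04, i.e. exp(−2nε²) ≤ 0.04/334.
So 2nε² ≥ ln(334/0.04) = 9.030017.
Hence n ≥ 9.030017/(2·0.196²) = 117.529.
The smallest integer n is 118.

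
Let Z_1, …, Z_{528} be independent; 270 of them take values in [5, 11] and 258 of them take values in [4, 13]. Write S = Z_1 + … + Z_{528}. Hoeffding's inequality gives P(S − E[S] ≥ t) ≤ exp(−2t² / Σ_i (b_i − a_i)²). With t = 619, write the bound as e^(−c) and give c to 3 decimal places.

Σ(b_i − a_i)² = 270·6² + 258·9² = 30618.
c = 2t² / 30618 = 2·619² / 30618 = 25.0285.

25.028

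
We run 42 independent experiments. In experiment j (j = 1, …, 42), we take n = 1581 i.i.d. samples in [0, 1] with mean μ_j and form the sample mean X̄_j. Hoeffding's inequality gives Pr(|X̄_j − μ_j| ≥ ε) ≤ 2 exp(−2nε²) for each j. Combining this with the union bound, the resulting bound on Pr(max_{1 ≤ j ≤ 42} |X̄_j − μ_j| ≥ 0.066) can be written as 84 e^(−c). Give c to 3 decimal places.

13.774

Union bound over the 42 events: Pr(max_{1 ≤ j ≤ 42} |X̄_j − μ_j| ≥ 0.066) ≤ 42·2·exp(−2nε²) = 84 exp(−2·1581·0.066²).
So c = 2·1581·0.066² = 13.7737.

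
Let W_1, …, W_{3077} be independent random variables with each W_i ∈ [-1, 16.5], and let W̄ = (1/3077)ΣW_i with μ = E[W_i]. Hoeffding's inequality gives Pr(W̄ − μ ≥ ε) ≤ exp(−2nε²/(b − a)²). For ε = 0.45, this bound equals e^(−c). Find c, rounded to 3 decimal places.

c = 2nε²/(b − a)² = 2·3077·0.45² / 17.5² = 4.0692.

4.069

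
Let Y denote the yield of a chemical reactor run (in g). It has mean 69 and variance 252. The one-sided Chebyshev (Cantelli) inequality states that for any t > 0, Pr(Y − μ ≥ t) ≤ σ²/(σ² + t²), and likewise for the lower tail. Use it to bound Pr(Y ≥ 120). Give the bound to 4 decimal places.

Here σ² = 252 and t = 51, so σ² + t² = 2853.
Cantelli's bound: 252/2853 = 0.0883.

0.0883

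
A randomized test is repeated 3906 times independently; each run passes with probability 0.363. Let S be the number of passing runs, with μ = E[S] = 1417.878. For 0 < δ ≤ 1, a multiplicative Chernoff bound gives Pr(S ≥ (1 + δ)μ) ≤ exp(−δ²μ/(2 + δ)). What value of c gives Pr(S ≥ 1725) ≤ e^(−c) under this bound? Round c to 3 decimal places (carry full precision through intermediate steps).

30.012

Write 1725 = (1 + δ)μ, so δ = 1725/1417.878 − 1 = 0.2166068…
Then the exponent is δ²μ/(2 + δ) = (1725 − μ)² / (μ·(2 + δ)) = 30.011958.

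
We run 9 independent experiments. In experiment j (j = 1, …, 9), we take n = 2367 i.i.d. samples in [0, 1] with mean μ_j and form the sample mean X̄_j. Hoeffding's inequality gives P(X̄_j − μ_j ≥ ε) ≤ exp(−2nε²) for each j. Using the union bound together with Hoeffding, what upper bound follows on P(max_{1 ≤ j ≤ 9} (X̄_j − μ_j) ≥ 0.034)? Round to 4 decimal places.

0.0378

Per-experiment Hoeffding bound: exp(−2·2367·0.034²) = exp(−5.47250) = 0.0042007.
Union bound over 9 events: 9·0.0042007 = 0.03781.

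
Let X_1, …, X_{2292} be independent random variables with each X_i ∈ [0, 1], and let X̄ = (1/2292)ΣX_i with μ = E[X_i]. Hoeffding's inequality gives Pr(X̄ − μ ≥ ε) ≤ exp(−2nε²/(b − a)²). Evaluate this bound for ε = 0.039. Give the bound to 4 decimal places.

Exponent: 2nε²/(b − a)² = 2·2292·0.039² / 1² = 6.97226.
Bound = exp(−6.97226) = 0.00094.

0.0009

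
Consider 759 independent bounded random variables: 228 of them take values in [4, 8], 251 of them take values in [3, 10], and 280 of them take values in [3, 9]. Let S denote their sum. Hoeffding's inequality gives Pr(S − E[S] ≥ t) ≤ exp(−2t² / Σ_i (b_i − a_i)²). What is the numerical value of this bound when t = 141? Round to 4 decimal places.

Σ(b_i − a_i)² = 228·4² + 251·7² + 280·6² = 26027.
Exponent = 2·141² / 26027 = 1.52772.
Bound = exp(−1.52772) = 0.21703.

0.2170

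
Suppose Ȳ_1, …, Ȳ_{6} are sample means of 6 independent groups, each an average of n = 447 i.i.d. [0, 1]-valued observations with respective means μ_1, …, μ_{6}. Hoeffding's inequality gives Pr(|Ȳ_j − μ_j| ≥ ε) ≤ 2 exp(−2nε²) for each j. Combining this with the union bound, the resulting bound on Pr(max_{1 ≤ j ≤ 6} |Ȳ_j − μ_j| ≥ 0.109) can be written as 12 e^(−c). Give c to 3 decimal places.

Union bound over the 6 events: Pr(max_{1 ≤ j ≤ 6} |Ȳ_j − μ_j| ≥ 0.109) ≤ 6·2·exp(−2nε²) = 12 exp(−2·447·0.109²).
So c = 2·447·0.109² = 10.6216.

10.622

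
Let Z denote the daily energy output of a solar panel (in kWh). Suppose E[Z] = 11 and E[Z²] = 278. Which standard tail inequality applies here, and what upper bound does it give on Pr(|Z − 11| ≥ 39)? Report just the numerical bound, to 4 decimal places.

0.1032

The first two moments determine the variance, so Chebyshev's inequality is the sharpest standard bound available.
Var(Z) = E[Z²] − (E[Z])² = 278 − 121 = 157.
Chebyshev's inequality: Pr(|Z − μ| ≥ t) ≤ Var(Z)/t² = 157/1521 = 0.1032.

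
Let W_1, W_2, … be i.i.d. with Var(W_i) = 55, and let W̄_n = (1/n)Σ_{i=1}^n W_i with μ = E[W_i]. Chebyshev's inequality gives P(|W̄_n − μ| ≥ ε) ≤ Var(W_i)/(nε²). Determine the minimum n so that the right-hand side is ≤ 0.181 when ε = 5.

13

Require 55/(n·5²) ≤ 0.181, i.e. n ≥ 55/(0.181·5²) = 12.155.
The smallest integer n is 13.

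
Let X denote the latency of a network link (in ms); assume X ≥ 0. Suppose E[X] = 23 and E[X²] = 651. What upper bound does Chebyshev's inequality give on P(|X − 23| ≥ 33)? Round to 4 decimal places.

Var(X) = E[X²] − (E[X])² = 651 − 529 = 122.
Chebyshev's inequality: P(|X − μ| ≥ t) ≤ Var(X)/t² = 122/1089 = 0.1120.

0.1120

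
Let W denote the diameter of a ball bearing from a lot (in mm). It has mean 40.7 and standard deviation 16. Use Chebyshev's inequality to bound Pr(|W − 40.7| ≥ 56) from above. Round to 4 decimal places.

0.0816

Chebyshev: Pr(|W − μ| ≥ t) ≤ Var(W)/t².
Var(W) = σ² = 16² = 256.
Bound = 256 / 3136 = 0.0816.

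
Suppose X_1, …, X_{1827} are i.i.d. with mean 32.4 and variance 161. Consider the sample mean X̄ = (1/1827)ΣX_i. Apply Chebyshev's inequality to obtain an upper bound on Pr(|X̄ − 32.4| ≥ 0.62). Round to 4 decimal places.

0.2292

Var(X̄) = Var(X_i)/n = 161/1827 = 0.088123.
Chebyshev: Pr(|X̄ − 32.4| ≥ 0.62) ≤ Var(X̄)/(0.62)² = 161/(1827·0.62²) = 0.2292.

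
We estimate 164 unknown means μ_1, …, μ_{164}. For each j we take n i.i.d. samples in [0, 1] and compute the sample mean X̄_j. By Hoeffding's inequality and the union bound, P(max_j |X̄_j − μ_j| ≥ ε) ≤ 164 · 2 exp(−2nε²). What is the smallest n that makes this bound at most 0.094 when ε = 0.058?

1213

Need 2·164·exp(−2nε²) ≤ 0.094, i.e. exp(−2nε²) ≤ 0.094/328.
So 2nε² ≥ ln(328/0.094) = 8.157474.
Hence n ≥ 8.157474/(2·0.058²) = 1212.466.
The smallest integer n is 1213.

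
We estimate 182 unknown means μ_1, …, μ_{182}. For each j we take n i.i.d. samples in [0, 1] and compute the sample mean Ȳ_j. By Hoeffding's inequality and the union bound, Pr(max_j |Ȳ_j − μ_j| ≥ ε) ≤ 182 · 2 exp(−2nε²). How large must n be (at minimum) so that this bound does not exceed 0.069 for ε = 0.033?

3936

Need 2·182·exp(−2nε²) ≤ 0.069, i.e. exp(−2nε²) ≤ 0.069/364.
So 2nε² ≥ ln(364/0.069) = 8.570803.
Hence n ≥ 8.570803/(2·0.033²) = 3935.171.
The smallest integer n is 3936.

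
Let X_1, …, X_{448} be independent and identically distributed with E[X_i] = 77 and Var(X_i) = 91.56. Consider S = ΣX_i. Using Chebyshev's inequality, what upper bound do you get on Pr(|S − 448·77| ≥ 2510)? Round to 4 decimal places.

Var(S) = n·Var(X_i) = 448·91.56 = 41018.88.
Chebyshev: Pr(|S − 448·77| ≥ 2510) ≤ Var(S)/2510² = 41018.88/6300100 = 0.0065.

0.0065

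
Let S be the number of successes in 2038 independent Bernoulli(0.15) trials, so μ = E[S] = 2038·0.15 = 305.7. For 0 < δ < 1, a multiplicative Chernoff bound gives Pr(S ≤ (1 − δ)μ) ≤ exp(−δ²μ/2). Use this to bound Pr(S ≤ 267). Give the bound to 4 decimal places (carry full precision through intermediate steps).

0.0863

Write 267 = (1 − δ)μ, so δ = 1 − 267/305.7 = 0.1265947…
Then the exponent is δ²μ/2 = (μ − 267)²/(2μ) = 2.449607.
Bound = exp(−2.449607) = 0.08633.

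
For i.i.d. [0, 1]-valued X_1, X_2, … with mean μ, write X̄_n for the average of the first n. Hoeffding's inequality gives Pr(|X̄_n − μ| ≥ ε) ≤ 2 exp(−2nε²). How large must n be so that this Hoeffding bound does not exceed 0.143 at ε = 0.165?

Require 2·exp(−2nε²) ≤ 0.143, i.e. 2nε² ≥ ln(2/0.143) = 2.638058.
So n ≥ 2.638058 / (2·0.165²) = 48.449.
The smallest integer n is 49.

49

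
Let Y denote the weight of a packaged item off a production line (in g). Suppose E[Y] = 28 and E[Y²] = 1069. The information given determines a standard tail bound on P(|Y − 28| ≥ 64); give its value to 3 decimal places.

The first two moments determine the variance, so Chebyshev's inequality is the sharpest standard bound available.
Var(Y) = E[Y²] − (E[Y])² = 1069 − 784 = 285.
Chebyshev's inequality: P(|Y − μ| ≥ t) ≤ Var(Y)/t² = 285/4096 = 0.0696.

0.070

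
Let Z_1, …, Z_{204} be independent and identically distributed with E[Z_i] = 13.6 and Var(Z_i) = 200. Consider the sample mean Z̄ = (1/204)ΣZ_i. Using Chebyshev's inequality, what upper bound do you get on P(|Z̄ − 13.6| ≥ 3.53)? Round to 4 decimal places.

0.0787

Var(Z̄) = Var(Z_i)/n = 200/204 = 0.98039.
Chebyshev: P(|Z̄ − 13.6| ≥ 3.53) ≤ Var(Z̄)/(3.53)² = 200/(204·3.53²) = 0.0787.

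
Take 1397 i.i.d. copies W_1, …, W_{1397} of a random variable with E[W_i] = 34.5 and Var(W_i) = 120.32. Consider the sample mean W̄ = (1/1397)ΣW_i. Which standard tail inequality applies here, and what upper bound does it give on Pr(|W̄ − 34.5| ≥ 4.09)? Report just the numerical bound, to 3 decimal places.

With mean and variance of each term known, Chebyshev's inequality bounds the deviation of the sum (or sample mean).
Var(W̄) = Var(W_i)/n = 120.32/1397 = 0.086127.
Chebyshev: Pr(|W̄ − 34.5| ≥ 4.09) ≤ Var(W̄)/(4.09)² = 120.32/(1397·4.09²) = 0.0051.

0.005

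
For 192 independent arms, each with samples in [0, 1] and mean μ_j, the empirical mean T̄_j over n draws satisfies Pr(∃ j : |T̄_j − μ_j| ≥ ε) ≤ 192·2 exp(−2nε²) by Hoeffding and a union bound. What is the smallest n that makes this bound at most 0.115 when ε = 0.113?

318

Need 2·192·exp(−2nε²) ≤ 0.115, i.e. exp(−2nε²) ≤ 0.115/384.
So 2nε² ≥ ln(384/0.115) = 8.113466.
Hence n ≥ 8.113466/(2·0.113²) = 317.702.
The smallest integer n is 318.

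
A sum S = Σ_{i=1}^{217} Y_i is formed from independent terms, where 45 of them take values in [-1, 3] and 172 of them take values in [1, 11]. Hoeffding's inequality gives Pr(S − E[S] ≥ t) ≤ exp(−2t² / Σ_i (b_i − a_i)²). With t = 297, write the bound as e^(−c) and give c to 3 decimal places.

9.845

Σ(b_i − a_i)² = 45·4² + 172·10² = 17920.
c = 2t² / 17920 = 2·297² / 17920 = 9.8448.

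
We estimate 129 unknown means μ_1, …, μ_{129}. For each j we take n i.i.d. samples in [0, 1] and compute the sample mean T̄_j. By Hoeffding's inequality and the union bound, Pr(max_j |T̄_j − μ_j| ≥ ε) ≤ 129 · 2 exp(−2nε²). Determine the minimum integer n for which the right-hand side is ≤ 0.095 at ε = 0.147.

Need 2·129·exp(−2nε²) ≤ 0.095, i.e. exp(−2nε²) ≤ 0.095/258.
So 2nε² ≥ ln(258/0.095) = 7.906838.
Hence n ≥ 7.906838/(2·0.147²) = 182.952.
The smallest integer n is 183.

183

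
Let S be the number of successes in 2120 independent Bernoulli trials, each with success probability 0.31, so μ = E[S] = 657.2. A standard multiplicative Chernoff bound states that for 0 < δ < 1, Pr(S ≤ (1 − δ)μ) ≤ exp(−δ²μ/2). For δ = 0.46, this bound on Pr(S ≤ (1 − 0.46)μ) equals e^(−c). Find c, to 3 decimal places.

c = δ²μ/2 = 0.46²·657.2/2 = 69.5318.

69.532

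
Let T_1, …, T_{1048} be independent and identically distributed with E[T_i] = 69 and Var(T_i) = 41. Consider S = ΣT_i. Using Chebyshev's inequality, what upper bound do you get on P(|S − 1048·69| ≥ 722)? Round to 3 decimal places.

0.082

Var(S) = n·Var(T_i) = 1048·41 = 42968.
Chebyshev: P(|S − 1048·69| ≥ 722) ≤ Var(S)/722² = 42968/521284 = 0.0824.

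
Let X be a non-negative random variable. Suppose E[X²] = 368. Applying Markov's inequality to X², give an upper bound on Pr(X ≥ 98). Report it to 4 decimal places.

Since X ≥ 0, the event {X ≥ 98} is the same as {X² ≥ 9604}.
Markov's inequality applied to X² gives Pr(X² ≥ 9604) ≤ E[X²]/9604 = 368/9604 = 0.0383.

0.0383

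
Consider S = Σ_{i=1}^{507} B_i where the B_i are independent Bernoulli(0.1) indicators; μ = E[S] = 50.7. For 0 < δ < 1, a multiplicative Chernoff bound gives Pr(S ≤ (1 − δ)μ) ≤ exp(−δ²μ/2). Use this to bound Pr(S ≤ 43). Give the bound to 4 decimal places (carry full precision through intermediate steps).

0.5573

Write 43 = (1 − δ)μ, so δ = 1 − 43/50.7 = 0.1518738…
Then the exponent is δ²μ/2 = (μ − 43)²/(2μ) = 0.584714.
Bound = exp(−0.584714) = 0.55727.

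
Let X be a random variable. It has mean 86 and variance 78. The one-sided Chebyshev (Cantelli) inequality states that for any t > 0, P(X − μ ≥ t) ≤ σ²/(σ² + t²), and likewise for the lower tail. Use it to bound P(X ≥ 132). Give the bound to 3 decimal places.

Here σ² = 78 and t = 46, so σ² + t² = 2194.
Cantelli's bound: 78/2194 = 0.0356.

0.036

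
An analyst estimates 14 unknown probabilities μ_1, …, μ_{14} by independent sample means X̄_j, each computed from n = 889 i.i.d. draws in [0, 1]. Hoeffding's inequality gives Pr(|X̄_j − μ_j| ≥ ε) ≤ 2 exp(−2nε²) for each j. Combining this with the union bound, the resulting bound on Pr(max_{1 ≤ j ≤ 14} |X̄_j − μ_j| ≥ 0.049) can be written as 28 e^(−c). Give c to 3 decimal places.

Union bound over the 14 events: Pr(max_{1 ≤ j ≤ 14} |X̄_j − μ_j| ≥ 0.049) ≤ 14·2·exp(−2nε²) = 28 exp(−2·889·0.049²).
So c = 2·889·0.049² = 4.2690.

4.269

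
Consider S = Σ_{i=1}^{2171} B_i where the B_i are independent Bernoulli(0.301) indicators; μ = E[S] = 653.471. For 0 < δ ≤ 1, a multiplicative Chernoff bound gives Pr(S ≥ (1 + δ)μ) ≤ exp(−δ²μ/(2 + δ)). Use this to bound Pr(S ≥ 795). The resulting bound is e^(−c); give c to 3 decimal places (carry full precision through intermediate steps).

13.829

Write 795 = (1 + δ)μ, so δ = 795/653.471 − 1 = 0.2165804…
Then the exponent is δ²μ/(2 + δ) = (795 − μ)² / (μ·(2 + δ)) = 13.828691.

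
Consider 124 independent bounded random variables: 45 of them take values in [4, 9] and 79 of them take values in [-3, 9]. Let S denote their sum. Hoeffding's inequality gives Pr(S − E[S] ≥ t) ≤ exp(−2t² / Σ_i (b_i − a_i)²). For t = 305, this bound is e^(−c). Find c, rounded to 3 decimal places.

14.883

Σ(b_i − a_i)² = 45·5² + 79·12² = 12501.
c = 2t² / 12501 = 2·305² / 12501 = 14.8828.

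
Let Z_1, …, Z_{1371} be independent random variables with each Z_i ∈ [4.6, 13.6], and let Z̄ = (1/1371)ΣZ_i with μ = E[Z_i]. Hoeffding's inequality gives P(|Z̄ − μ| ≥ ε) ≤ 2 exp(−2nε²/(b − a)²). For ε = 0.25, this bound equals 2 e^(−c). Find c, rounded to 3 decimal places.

2.116

c = 2nε²/(b − a)² = 2·1371·0.25² / 9² = 2.1157.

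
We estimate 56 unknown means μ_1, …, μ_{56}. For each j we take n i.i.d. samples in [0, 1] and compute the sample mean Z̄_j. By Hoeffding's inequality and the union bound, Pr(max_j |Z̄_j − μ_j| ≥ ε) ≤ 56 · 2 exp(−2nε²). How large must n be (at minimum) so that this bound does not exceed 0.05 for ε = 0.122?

260

Need 2·56·exp(−2nε²) ≤ 0.05, i.e. exp(−2nε²) ≤ 0.05/112.
So 2nε² ≥ ln(112/0.05) = 7.714231.
Hence n ≥ 7.714231/(2·0.122²) = 259.145.
The smallest integer n is 260.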